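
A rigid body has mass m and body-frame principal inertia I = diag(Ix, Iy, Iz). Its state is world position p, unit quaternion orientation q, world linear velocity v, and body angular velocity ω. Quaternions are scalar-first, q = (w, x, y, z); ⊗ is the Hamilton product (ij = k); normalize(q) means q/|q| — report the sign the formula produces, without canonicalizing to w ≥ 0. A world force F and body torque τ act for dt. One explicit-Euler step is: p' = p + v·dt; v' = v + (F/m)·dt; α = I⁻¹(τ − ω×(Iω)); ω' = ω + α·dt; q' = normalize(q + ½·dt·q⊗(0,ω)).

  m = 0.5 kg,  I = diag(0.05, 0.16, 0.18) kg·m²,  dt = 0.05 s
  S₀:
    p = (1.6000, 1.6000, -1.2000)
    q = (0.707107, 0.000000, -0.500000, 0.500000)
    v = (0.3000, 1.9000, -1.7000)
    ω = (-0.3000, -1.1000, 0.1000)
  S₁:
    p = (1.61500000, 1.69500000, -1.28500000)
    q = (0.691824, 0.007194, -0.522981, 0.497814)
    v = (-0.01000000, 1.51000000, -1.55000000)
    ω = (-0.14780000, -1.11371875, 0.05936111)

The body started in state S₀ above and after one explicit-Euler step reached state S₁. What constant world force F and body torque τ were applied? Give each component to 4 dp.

F = (-3.1000, -3.9000, 1.5000)
τ = (0.1500, -0.0400, -0.1100)

v₁ − v₀ = (-0.31000000, -0.39000000, 0.15000000)
applied force F = (-3.1000, -3.9000, 1.5000)
Δω = ω₁−ω₀ = (0.15220000, -0.01371875, -0.04063889)
gyro term ω₀×Iω₀ = (-0.0022, 0.0039, 0.0363)
τ = I·(Δω/dt) + ω₀×(Iω₀) = (0.1500, -0.0400, -0.1100)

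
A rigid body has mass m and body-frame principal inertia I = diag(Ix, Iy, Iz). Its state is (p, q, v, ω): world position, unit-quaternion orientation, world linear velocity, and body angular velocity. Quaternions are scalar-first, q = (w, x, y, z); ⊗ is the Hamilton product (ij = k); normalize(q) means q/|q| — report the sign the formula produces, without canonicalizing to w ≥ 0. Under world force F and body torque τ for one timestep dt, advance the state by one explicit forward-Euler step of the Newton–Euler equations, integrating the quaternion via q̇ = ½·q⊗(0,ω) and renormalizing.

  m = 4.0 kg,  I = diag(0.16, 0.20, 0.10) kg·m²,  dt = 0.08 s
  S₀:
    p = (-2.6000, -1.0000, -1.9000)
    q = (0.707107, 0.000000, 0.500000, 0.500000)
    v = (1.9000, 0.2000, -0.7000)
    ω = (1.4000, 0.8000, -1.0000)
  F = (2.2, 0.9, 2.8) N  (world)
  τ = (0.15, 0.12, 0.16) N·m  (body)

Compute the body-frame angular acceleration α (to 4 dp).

α = (0.4375, 1.0200, 1.1520)

ω×(Iω) gyroscopic = (0.0800, -0.0840, 0.0448)
angular accel α = (0.4375, 1.0200, 1.1520)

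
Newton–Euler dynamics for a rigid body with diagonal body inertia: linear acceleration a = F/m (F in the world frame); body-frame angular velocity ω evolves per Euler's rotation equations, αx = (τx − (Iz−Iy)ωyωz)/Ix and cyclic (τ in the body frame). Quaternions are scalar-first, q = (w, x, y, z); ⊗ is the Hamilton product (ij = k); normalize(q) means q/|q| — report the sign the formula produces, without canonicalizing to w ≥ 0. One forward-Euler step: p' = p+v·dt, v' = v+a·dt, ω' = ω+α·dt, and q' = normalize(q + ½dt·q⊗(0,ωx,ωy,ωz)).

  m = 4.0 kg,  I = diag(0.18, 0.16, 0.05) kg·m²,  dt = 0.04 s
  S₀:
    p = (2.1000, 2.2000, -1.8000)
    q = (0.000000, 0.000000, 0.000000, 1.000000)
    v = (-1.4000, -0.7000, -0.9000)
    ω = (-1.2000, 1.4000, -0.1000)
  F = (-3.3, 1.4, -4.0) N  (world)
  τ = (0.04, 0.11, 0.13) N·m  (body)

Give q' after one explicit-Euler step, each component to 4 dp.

q' = (0.0020, -0.0280, -0.0240, 0.9993)

q⊗(0,ω) = (0.1000000, -1.4000000, -1.2000000, 0.0000000)
q + ½dt·q⊗(0,ω), renormalized = (0.0020, -0.0280, -0.0240, 0.9993)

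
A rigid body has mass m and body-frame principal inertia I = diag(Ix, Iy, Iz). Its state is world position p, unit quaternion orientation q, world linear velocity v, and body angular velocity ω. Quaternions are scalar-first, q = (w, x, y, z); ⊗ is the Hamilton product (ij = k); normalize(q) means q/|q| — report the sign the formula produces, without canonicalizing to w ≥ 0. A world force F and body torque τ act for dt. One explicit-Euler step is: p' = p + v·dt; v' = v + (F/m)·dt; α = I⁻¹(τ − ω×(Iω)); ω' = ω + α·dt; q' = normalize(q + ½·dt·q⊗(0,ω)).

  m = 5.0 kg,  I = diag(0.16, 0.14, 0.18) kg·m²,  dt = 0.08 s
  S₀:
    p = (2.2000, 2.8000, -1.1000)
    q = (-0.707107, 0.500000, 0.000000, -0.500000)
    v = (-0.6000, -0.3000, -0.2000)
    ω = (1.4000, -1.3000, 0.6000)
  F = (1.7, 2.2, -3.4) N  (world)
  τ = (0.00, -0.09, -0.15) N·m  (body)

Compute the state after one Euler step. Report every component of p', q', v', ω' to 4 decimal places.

a = (0.3400, 0.4400, -0.6800)
p + v·dt = (2.1520, 2.7760, -1.1160)
new velocity v' = (-0.5728, -0.2648, -0.2544)
precession coupling ω×(Iω) = (-0.0312, -0.0168, 0.0364)
α = I⁻¹(τ − ω×Iω) = (0.1950, -0.5229, -1.0356)
new body rate ω' = (1.4156, -1.3418, 0.5172)
Hamilton product q⊗(0,ω) = (-0.4000000, -1.6399498, -0.0807609, -1.0742642)
updated quaternion q' = (-0.7208, 0.4330, -0.0032, -0.5412)

p' = (2.1520, 2.7760, -1.1160)
q' = (-0.7208, 0.4330, -0.0032, -0.5412)
v' = (-0.5728, -0.2648, -0.2544)
ω' = (1.4156, -1.3418, 0.5172)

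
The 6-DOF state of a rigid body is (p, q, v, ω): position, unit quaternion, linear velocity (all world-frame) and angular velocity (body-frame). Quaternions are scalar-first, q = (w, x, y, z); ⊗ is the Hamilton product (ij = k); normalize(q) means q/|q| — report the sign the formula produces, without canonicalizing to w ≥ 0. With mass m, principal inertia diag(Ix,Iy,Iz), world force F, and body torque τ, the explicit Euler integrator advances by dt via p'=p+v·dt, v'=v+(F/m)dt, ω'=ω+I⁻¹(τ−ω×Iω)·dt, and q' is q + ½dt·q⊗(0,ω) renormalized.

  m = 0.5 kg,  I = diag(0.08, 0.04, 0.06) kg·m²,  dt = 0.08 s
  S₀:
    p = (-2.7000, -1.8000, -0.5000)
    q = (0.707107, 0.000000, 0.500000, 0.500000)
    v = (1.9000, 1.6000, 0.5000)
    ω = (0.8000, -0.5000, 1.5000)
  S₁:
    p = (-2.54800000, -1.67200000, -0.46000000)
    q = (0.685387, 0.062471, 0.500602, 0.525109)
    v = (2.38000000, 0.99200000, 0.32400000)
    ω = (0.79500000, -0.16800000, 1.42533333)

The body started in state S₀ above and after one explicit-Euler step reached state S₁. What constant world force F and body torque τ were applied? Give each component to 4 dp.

F = (3.0000, -3.8000, -1.1000)
τ = (-0.0200, 0.1900, -0.0400)

rate change Δω = (-0.00500000, 0.33200000, -0.07466667)
τ = I·(Δω/dt) + ω₀×(Iω₀) = (-0.0200, 0.1900, -0.0400)
velocity change Δv = (0.48000000, -0.60800000, -0.17600000)
applied force F = (3.0000, -3.8000, -1.1000)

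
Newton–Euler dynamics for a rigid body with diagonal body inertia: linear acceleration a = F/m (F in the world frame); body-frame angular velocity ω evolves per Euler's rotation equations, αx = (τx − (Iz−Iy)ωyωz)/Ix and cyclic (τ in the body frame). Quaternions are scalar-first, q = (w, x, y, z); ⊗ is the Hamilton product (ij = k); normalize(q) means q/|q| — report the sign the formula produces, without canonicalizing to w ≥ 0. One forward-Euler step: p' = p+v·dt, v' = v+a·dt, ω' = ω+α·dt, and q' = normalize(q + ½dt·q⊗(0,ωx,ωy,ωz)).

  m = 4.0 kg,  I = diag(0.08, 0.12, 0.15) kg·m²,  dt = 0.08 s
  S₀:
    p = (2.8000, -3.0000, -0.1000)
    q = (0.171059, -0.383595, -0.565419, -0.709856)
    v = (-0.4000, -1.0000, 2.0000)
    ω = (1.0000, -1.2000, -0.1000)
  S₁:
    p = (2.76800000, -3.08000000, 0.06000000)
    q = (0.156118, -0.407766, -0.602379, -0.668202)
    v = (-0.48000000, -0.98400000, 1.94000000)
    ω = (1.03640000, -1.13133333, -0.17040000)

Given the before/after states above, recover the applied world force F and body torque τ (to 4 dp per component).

F = (-4.0000, 0.8000, -3.0000)
τ = (0.0400, 0.1100, -0.1800)

Δω = ω₁−ω₀ = (0.03640000, 0.06866667, -0.07040000)
ω₀×(Iω₀) = (0.0036, 0.0070, -0.0480)
I·α + gyro = (0.0400, 0.1100, -0.1800)
Δv = v₁−v₀ = (-0.08000000, 0.01600000, -0.06000000)
applied force F = (-4.0000, 0.8000, -3.0000)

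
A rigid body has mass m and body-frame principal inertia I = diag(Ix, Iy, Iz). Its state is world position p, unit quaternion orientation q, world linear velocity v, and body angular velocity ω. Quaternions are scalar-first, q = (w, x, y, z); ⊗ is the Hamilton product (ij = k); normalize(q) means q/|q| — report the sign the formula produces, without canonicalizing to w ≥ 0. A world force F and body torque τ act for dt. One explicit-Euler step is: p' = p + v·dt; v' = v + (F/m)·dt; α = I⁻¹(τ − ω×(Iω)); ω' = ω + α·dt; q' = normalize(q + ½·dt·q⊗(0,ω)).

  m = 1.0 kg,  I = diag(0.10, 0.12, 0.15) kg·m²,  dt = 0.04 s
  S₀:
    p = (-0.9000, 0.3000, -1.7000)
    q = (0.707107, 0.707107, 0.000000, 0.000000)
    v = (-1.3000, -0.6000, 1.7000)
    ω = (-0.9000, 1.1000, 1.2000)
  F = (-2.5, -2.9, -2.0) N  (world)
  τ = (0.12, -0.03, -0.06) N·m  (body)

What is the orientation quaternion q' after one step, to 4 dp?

Hamilton product q⊗(0,ω) = (0.6363963, -0.6363963, -0.0707107, 1.6263461)
q' = normalize(q + ½dt·q⊗(0,ω)) = (0.7193, 0.6939, -0.0014, 0.0325)

q' = (0.7193, 0.6939, -0.0014, 0.0325)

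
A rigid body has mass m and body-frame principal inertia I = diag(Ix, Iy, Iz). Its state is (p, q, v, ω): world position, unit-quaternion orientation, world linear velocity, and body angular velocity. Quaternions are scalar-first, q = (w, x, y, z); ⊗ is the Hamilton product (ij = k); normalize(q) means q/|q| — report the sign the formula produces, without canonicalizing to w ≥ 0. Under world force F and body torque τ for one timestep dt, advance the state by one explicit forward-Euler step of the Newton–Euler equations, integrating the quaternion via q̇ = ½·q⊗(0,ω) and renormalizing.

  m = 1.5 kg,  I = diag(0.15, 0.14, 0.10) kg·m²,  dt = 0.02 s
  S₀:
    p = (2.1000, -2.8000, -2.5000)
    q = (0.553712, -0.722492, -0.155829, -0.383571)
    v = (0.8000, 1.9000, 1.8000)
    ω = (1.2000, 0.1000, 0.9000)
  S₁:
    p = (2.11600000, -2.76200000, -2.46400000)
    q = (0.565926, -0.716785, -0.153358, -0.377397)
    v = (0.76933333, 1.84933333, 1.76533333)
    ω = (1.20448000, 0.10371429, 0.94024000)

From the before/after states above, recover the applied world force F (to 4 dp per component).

F = (-2.3000, -3.8000, -2.6000)

v₁ − v₀ = (-0.03066667, -0.05066667, -0.03466667)
F = m·Δv/dt = (-2.3000, -3.8000, -2.6000)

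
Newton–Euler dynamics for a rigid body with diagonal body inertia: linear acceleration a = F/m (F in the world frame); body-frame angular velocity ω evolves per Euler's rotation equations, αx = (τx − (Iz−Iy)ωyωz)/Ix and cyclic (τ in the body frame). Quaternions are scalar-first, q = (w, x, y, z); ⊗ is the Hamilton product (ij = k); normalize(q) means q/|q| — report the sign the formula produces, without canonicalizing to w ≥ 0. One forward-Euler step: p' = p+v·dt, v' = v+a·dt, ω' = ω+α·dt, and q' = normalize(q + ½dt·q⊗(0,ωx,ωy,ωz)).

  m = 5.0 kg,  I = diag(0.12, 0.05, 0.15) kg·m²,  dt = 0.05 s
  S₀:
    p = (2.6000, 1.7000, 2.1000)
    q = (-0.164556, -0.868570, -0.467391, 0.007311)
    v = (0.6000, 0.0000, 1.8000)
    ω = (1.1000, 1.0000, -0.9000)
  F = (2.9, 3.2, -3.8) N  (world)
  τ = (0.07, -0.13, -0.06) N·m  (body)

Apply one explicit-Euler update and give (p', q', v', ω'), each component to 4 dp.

p' = (2.6300, 1.7000, 2.1900)
q' = (-0.1287, -0.8619, -0.4904, 0.0022)
v' = (0.6290, 0.0320, 1.7620)
ω' = (1.1667, 0.8403, -0.8943)

p' = p + v·dt = (2.6300, 1.7000, 2.1900)
v + (F/m)dt = (0.6290, 0.0320, 1.7620)
angular accel α = (1.3333, -3.1940, 0.1133)
ω' = ω + α·dt = (1.1667, 0.8403, -0.8943)
2q̇ = q⊗(0,ω) = (1.4293979, 0.2323293, -0.9382269, -0.2063395)
q' = normalize(q + ½dt·q⊗(0,ω)) = (-0.1287, -0.8619, -0.4904, 0.0022)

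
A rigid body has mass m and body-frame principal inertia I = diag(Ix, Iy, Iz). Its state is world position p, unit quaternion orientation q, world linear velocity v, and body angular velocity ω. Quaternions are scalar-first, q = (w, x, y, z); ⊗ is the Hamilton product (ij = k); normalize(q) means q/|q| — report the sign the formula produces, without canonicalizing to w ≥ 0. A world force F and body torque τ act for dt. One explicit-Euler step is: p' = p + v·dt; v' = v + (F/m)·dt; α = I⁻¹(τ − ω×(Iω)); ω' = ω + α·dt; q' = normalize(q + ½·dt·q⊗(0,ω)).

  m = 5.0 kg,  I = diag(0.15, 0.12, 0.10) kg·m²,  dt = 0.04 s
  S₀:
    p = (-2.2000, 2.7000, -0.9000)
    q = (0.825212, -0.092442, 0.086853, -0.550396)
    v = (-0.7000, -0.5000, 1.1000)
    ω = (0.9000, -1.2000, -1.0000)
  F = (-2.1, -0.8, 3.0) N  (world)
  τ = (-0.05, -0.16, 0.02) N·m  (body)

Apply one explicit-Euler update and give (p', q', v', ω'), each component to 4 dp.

p' = (-2.2280, 2.6800, -0.8560)
q' = (0.8174, -0.0925, 0.0553, -0.5659)
v' = (-0.7168, -0.5064, 1.1240)
ω' = (0.8931, -1.2383, -1.0050)

gyro term ω×Iω = (-0.0240, -0.0450, 0.0324)
α = I⁻¹(τ − ω×Iω) = (-0.1733, -0.9583, -0.1240)
ω' = ω + α·dt = (0.8931, -1.2383, -1.0050)
2q̇ = q⊗(0,ω) = (-0.3629746, -0.0046374, -1.5780528, -0.7924493)
q' = normalize(q + ½dt·q⊗(0,ω)) = (0.8174, -0.0925, 0.0553, -0.5659)
a = (-0.4200, -0.1600, 0.6000)
p' = p + v·dt = (-2.2280, 2.6800, -0.8560)
v' = v + a·dt = (-0.7168, -0.5064, 1.1240)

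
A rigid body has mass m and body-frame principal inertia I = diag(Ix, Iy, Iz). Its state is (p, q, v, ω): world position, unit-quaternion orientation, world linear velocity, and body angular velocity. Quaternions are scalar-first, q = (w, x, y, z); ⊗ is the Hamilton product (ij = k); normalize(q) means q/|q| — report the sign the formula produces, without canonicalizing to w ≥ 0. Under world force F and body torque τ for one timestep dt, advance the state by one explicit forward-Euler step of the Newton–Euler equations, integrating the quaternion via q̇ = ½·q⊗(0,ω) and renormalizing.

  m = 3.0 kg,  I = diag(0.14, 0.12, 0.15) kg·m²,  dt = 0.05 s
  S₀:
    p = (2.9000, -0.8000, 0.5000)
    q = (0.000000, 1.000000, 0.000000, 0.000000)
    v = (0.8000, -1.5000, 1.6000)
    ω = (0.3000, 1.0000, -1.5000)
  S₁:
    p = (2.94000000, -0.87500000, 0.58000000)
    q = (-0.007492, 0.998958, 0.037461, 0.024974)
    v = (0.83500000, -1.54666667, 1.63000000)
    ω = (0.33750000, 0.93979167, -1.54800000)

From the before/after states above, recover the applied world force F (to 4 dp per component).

v₁ − v₀ = (0.03500000, -0.04666667, 0.03000000)
applied force F = (2.1000, -2.8000, 1.8000)

F = (2.1000, -2.8000, 1.8000)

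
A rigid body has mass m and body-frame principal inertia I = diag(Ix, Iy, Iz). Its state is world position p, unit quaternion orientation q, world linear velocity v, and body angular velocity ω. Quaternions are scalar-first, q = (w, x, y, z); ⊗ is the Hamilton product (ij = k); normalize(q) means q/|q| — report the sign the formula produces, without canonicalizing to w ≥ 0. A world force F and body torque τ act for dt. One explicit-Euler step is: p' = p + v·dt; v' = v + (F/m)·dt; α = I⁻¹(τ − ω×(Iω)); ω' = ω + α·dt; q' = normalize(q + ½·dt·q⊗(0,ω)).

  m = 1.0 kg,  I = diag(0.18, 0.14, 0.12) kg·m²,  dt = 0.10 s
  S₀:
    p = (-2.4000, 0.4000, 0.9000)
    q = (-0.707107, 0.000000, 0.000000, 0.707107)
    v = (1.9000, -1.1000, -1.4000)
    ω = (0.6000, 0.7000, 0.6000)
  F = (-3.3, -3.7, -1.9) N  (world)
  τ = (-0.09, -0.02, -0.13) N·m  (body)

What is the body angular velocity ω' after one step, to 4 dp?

ω' = (0.5547, 0.6703, 0.5057)

ω×(Iω) gyroscopic = (-0.0084, 0.0216, -0.0168)
α = I⁻¹(τ − ω×Iω) = (-0.4533, -0.2971, -0.9433)
new body rate ω' = (0.5547, 0.6703, 0.5057)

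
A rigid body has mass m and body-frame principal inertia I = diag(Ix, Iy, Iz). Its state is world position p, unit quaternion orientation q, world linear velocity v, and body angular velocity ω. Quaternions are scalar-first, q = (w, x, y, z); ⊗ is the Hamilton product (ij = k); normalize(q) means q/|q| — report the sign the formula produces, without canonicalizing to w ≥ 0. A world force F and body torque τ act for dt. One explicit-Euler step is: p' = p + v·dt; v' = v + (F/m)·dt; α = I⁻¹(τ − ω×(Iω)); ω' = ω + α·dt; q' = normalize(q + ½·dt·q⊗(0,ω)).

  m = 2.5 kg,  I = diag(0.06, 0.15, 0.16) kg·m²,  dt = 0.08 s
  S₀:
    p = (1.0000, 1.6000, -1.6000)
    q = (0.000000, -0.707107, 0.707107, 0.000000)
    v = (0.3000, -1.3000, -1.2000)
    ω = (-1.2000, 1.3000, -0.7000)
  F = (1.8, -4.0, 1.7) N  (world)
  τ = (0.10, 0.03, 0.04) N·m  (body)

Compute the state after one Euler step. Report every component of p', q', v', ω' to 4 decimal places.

ω×(Iω) gyroscopic = (-0.0091, -0.0840, -0.1404)
α = I⁻¹(τ − ω×Iω) = (1.8183, 0.7600, 1.1275)
ω' = ω + α·dt = (-1.0545, 1.3608, -0.6098)
q⊗(0,ω) = (-1.7677675, -0.4949749, -0.4949749, -0.0707107)
q + ½dt·q⊗(0,ω), renormalized = (-0.0705, -0.7248, 0.6853, -0.0028)
a = F/m = (0.7200, -1.6000, 0.6800)
p + v·dt = (1.0240, 1.4960, -1.6960)
v' = v + a·dt = (0.3576, -1.4280, -1.1456)

p' = (1.0240, 1.4960, -1.6960)
q' = (-0.0705, -0.7248, 0.6853, -0.0028)
v' = (0.3576, -1.4280, -1.1456)
ω' = (-1.0545, 1.3608, -0.6098)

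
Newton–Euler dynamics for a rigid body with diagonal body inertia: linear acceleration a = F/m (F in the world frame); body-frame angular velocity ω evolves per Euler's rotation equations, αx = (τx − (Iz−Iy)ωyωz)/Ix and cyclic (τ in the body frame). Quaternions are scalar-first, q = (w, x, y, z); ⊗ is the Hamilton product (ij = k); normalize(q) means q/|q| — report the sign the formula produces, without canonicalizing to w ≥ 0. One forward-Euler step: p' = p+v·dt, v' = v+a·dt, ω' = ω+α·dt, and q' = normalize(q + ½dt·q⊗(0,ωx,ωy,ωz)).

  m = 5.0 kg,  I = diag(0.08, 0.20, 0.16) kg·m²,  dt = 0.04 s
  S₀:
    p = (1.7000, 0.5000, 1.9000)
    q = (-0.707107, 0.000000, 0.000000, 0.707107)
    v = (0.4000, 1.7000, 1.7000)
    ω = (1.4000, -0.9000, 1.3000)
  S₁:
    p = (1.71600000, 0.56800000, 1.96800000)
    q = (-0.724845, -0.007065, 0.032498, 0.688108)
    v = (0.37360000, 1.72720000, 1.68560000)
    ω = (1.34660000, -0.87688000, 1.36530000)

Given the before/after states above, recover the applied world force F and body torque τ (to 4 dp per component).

v₁ − v₀ = (-0.02640000, 0.02720000, -0.01440000)
applied force F = (-3.3000, 3.4000, -1.8000)
rate change Δω = (-0.05340000, 0.02312000, 0.06530000)
ω₀×(Iω₀) = (0.0468, -0.1456, -0.1512)
I·α + gyro = (-0.0600, -0.0300, 0.1100)

F = (-3.3000, 3.4000, -1.8000)
τ = (-0.0600, -0.0300, 0.1100)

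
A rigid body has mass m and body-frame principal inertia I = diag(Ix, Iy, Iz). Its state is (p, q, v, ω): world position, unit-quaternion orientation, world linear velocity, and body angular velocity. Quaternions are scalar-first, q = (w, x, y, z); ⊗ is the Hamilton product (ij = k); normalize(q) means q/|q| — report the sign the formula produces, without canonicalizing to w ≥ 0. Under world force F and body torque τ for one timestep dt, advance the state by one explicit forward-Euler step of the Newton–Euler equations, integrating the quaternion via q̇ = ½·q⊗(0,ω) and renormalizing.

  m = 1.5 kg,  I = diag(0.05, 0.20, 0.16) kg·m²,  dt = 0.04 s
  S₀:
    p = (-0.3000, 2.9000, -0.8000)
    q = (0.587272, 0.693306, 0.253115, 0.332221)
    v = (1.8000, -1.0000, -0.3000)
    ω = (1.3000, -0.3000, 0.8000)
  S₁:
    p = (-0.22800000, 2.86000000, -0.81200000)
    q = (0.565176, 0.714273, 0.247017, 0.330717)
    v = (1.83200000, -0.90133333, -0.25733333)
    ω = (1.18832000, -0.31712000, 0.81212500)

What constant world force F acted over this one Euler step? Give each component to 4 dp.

F = (1.2000, 3.7000, 1.6000)

velocity change Δv = (0.03200000, 0.09866667, 0.04266667)
m·(v₁−v₀)/dt = (1.2000, 3.7000, 1.6000)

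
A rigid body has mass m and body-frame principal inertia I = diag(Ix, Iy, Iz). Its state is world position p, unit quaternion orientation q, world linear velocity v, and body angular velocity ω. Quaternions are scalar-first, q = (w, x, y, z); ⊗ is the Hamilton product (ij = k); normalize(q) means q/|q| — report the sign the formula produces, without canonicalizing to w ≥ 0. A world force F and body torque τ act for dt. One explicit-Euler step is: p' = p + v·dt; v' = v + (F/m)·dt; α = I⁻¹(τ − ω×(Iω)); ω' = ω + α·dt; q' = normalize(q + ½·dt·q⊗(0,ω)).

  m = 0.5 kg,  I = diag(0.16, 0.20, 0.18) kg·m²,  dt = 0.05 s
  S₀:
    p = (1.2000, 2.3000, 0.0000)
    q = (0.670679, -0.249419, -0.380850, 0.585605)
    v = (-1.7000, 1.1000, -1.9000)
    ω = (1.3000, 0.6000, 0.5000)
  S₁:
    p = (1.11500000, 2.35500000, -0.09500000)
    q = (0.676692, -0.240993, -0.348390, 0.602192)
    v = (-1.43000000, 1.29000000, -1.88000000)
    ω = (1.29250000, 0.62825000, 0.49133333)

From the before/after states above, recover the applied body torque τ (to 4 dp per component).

τ = (-0.0300, 0.1000, 0.0000)

Δω = ω₁−ω₀ = (-0.00750000, 0.02825000, -0.00866667)
ω₀×(Iω₀) = (-0.0060, -0.0130, 0.0312)
τ = I·(Δω/dt) + ω₀×(Iω₀) = (-0.0300, 0.1000, 0.0000)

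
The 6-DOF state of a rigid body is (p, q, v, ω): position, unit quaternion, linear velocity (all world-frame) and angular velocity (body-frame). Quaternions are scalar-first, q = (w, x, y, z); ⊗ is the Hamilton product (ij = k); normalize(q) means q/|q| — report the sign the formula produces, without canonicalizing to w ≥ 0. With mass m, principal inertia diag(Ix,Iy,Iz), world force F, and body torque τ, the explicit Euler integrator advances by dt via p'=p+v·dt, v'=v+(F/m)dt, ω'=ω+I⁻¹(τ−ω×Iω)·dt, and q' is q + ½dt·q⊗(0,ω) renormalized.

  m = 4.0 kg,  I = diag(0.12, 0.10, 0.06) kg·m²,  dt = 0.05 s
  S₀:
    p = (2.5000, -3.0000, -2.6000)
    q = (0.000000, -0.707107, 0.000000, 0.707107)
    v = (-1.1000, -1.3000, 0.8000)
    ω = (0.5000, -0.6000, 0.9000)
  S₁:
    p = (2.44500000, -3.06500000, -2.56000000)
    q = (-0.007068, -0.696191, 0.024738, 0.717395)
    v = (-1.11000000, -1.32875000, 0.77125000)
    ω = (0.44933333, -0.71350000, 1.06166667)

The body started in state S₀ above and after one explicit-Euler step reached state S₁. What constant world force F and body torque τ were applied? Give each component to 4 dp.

F = (-0.8000, -2.3000, -2.3000)
τ = (-0.1000, -0.2000, 0.2000)

Δω = ω₁−ω₀ = (-0.05066667, -0.11350000, 0.16166667)
precession coupling = (0.0216, 0.0270, 0.0060)
τ = I·(Δω/dt) + ω₀×(Iω₀) = (-0.1000, -0.2000, 0.2000)
velocity change Δv = (-0.01000000, -0.02875000, -0.02875000)
applied force F = (-0.8000, -2.3000, -2.3000)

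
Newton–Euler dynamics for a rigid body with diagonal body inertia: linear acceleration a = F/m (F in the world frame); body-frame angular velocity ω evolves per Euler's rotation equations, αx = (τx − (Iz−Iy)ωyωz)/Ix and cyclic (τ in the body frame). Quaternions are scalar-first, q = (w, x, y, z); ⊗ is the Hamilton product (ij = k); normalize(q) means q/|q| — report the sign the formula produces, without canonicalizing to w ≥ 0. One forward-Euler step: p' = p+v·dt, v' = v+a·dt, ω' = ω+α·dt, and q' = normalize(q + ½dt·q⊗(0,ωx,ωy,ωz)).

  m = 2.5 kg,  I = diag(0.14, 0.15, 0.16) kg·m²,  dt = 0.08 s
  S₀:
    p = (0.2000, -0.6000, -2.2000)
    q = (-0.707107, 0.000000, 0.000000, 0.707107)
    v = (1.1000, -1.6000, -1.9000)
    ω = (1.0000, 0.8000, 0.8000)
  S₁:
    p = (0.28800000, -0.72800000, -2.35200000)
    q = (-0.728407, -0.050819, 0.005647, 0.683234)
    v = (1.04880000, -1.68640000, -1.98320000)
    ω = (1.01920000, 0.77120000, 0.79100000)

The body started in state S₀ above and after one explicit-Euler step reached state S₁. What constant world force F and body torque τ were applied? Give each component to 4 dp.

ω₁ − ω₀ = (0.01920000, -0.02880000, -0.00900000)
ω₀×(Iω₀) = (0.0064, -0.0160, 0.0080)
I·α + gyro = (0.0400, -0.0700, -0.0100)
v₁ − v₀ = (-0.05120000, -0.08640000, -0.08320000)
applied force F = (-1.6000, -2.7000, -2.6000)

F = (-1.6000, -2.7000, -2.6000)
τ = (0.0400, -0.0700, -0.0100)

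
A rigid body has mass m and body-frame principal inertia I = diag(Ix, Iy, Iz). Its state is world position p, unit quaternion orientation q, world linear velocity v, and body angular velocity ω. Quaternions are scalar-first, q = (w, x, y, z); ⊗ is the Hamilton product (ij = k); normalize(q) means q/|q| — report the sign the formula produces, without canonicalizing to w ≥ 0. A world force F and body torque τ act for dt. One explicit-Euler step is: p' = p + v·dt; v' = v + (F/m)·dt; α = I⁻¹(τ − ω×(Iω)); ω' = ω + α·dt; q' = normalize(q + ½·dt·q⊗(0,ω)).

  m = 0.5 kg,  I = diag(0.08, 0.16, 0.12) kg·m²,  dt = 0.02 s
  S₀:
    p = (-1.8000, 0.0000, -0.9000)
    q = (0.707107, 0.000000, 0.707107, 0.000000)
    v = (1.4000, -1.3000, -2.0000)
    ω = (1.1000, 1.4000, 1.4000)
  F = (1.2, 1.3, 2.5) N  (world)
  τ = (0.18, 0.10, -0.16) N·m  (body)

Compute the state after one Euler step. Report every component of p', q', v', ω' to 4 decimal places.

p' = (-1.7720, -0.0260, -0.9400)
q' = (0.6970, 0.0177, 0.7168, 0.0021)
v' = (1.4480, -1.2480, -1.9000)
ω' = (1.1646, 1.4202, 1.3528)

precession coupling ω×(Iω) = (-0.0784, -0.0616, 0.1232)
angular accel α = (3.2300, 1.0100, -2.3600)
ω' = ω + α·dt = (1.1646, 1.4202, 1.3528)
Hamilton product q⊗(0,ω) = (-0.9899498, 1.7677675, 0.9899498, 0.2121321)
q' = normalize(q + ½dt·q⊗(0,ω)) = (0.6970, 0.0177, 0.7168, 0.0021)
a = F/m = (2.4000, 2.6000, 5.0000)
new position p' = (-1.7720, -0.0260, -0.9400)
v' = v + a·dt = (1.4480, -1.2480, -1.9000)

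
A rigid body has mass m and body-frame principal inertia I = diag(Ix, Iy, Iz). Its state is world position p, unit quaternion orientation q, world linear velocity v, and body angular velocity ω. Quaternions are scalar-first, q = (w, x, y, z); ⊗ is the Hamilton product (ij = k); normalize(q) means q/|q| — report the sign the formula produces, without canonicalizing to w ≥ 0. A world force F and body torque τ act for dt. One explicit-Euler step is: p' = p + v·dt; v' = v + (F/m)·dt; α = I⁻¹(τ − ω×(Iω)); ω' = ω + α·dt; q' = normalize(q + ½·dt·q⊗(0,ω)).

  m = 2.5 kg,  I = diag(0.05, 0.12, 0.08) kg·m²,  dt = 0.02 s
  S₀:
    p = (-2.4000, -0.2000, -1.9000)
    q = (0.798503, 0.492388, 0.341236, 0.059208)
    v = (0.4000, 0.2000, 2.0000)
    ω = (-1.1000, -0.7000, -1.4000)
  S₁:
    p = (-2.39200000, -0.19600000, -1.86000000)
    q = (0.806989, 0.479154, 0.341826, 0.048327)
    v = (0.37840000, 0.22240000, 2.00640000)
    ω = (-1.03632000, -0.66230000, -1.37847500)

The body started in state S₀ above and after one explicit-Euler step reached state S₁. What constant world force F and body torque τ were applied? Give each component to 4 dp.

F = (-2.7000, 2.8000, 0.8000)
τ = (0.1200, 0.1800, 0.1400)

velocity change Δv = (-0.02160000, 0.02240000, 0.00640000)
m·(v₁−v₀)/dt = (-2.7000, 2.8000, 0.8000)
ω₁ − ω₀ = (0.06368000, 0.03770000, 0.02152500)
gyro term ω₀×Iω₀ = (-0.0392, -0.0462, 0.0539)
I·α + gyro = (0.1200, 0.1800, 0.1400)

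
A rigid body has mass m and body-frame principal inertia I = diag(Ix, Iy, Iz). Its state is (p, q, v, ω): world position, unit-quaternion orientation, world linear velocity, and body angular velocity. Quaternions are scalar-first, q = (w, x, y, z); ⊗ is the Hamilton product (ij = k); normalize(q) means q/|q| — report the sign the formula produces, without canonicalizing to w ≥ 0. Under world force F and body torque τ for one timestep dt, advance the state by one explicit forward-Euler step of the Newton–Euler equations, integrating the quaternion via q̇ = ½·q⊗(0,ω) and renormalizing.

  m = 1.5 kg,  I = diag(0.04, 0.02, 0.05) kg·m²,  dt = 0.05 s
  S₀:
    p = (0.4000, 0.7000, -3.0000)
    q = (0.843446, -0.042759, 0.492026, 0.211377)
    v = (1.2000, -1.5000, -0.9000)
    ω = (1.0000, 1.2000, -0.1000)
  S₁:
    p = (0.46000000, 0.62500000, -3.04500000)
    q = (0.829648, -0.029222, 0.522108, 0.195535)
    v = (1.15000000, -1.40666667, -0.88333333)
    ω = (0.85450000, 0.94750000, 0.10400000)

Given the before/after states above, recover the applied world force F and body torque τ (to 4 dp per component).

v₁ − v₀ = (-0.05000000, 0.09333333, 0.01666667)
F = m·Δv/dt = (-1.5000, 2.8000, 0.5000)
rate change Δω = (-0.14550000, -0.25250000, 0.20400000)
I·α + gyro = (-0.1200, -0.1000, 0.1800)

F = (-1.5000, 2.8000, 0.5000)
τ = (-0.1200, -0.1000, 0.1800)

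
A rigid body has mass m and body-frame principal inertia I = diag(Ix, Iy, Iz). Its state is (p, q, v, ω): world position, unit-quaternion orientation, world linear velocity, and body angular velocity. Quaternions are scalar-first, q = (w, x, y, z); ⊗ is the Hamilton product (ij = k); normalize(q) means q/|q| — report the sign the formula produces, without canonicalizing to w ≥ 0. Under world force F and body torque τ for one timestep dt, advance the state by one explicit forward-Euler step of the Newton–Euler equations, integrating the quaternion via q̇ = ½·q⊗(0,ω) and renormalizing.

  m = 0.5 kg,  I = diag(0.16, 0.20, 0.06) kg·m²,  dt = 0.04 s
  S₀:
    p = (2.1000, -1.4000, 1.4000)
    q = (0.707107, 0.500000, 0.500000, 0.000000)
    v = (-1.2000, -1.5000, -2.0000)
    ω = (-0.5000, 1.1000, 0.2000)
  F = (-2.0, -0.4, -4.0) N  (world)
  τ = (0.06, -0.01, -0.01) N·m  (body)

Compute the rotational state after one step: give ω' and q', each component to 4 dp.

ω' = (-0.4773, 1.1000, 0.2080)
q' = (0.7009, 0.4948, 0.5134, 0.0188)

α = I⁻¹(τ − ω×Iω) = (0.5675, 0.0000, 0.2000)
ω + α·dt = (-0.4773, 1.1000, 0.2080)
2q̇ = q⊗(0,ω) = (-0.3000000, -0.2535535, 0.6778177, 0.9414214)
updated quaternion q' = (0.7009, 0.4948, 0.5134, 0.0188)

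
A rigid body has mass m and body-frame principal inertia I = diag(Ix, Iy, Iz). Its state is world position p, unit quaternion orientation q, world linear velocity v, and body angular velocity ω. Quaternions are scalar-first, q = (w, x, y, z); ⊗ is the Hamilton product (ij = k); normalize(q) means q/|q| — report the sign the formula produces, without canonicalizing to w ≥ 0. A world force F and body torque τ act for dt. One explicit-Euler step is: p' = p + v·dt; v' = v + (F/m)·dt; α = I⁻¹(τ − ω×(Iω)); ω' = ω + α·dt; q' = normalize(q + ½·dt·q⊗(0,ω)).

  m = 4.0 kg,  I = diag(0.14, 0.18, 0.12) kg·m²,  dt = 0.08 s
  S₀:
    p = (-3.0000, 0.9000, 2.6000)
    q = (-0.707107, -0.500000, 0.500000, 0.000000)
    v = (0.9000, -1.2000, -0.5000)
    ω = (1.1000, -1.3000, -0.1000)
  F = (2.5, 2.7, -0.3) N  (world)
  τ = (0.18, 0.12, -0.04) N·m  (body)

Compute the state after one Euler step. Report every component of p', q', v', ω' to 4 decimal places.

p' = (-2.9280, 0.8040, 2.5600)
q' = (-0.6576, -0.5319, 0.5335, 0.0068)
v' = (0.9500, -1.1460, -0.5060)
ω' = (1.2073, -1.2457, -0.0885)

new position p' = (-2.9280, 0.8040, 2.5600)
v + (F/m)dt = (0.9500, -1.1460, -0.5060)
gyro term ω×Iω = (-0.0078, -0.0022, -0.0572)
(τ − ω×Iω)/I = (1.3414, 0.6789, 0.1433)
ω + α·dt = (1.2073, -1.2457, -0.0885)
Hamilton product q⊗(0,ω) = (1.2000000, -0.8278177, 0.8692391, 0.1707107)
q + ½dt·q⊗(0,ω), renormalized = (-0.6576, -0.5319, 0.5335, 0.0068)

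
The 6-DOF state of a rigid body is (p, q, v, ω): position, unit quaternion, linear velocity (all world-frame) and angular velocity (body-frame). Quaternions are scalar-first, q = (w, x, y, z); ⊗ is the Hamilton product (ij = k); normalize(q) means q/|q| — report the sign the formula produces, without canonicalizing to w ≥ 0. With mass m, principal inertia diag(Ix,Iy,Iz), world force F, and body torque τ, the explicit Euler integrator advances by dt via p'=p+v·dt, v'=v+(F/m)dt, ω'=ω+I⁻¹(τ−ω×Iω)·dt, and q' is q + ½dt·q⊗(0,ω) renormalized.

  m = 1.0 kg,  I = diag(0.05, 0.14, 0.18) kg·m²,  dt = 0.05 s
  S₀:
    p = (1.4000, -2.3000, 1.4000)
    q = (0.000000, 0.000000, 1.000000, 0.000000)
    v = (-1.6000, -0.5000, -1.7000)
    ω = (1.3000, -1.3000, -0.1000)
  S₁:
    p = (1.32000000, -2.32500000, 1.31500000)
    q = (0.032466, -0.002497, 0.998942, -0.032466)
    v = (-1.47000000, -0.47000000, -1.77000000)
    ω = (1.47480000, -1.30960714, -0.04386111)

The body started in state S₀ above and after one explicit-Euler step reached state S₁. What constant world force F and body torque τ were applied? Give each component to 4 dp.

velocity change Δv = (0.13000000, 0.03000000, -0.07000000)
m·(v₁−v₀)/dt = (2.6000, 0.6000, -1.4000)
ω₁ − ω₀ = (0.17480000, -0.00960714, 0.05613889)
gyro term ω₀×Iω₀ = (0.0052, 0.0169, -0.1521)
τ = I·(Δω/dt) + ω₀×(Iω₀) = (0.1800, -0.0100, 0.0500)

F = (2.6000, 0.6000, -1.4000)
τ = (0.1800, -0.0100, 0.0500)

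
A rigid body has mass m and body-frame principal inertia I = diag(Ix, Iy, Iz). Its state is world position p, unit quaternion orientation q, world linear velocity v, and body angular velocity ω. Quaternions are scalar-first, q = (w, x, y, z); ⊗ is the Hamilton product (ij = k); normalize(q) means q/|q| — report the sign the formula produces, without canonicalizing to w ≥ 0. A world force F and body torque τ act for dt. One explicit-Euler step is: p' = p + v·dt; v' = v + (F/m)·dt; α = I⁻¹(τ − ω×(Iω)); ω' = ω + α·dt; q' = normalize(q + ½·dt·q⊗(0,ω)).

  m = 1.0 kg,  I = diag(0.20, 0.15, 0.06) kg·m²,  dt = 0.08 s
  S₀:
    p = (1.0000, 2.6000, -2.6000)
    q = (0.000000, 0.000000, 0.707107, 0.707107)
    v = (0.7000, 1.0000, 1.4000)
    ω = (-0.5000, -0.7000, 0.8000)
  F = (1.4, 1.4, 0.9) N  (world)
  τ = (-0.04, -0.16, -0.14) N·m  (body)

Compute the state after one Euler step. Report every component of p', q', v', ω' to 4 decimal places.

p' = (1.0560, 2.6800, -2.4880)
q' = (-0.0028, 0.0424, 0.6922, 0.7205)
v' = (0.8120, 1.1120, 1.4720)
ω' = (-0.5362, -0.7555, 0.6367)

a = (1.4000, 1.4000, 0.9000)
p + v·dt = (1.0560, 2.6800, -2.4880)
v' = v + a·dt = (0.8120, 1.1120, 1.4720)
angular accel α = (-0.4520, -0.6933, -2.0417)
ω + α·dt = (-0.5362, -0.7555, 0.6367)
Hamilton product q⊗(0,ω) = (-0.0707107, 1.0606605, -0.3535535, 0.3535535)
q' = normalize(q + ½dt·q⊗(0,ω)) = (-0.0028, 0.0424, 0.6922, 0.7205)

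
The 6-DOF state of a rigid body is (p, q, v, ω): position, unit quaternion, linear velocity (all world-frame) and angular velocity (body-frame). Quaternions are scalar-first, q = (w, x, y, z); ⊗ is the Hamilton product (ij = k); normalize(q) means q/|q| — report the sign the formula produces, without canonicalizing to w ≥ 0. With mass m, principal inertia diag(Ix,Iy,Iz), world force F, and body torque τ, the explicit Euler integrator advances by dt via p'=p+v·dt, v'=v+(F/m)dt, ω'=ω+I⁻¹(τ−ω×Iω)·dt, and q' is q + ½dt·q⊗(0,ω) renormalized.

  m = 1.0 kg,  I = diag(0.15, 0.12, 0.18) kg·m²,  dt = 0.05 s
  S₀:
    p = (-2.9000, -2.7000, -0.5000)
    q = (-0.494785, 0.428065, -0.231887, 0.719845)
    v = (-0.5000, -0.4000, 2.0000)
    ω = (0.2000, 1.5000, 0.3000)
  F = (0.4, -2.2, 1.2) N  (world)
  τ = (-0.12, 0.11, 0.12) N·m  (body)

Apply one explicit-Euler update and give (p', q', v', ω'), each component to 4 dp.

p' = (-2.9250, -2.7200, -0.4000)
q' = (-0.4933, 0.3966, -0.2499, 0.7328)
v' = (-0.4800, -0.5100, 2.0600)
ω' = (0.1510, 1.5466, 0.3358)

α = I⁻¹(τ − ω×Iω) = (-0.9800, 0.9317, 0.7167)
ω' = ω + α·dt = (0.1510, 1.5466, 0.3358)
Hamilton product q⊗(0,ω) = (0.0462640, -1.2482906, -0.7266280, 0.5400394)
q + ½dt·q⊗(0,ω), renormalized = (-0.4933, 0.3966, -0.2499, 0.7328)
p' = p + v·dt = (-2.9250, -2.7200, -0.4000)
v' = v + a·dt = (-0.4800, -0.5100, 2.0600)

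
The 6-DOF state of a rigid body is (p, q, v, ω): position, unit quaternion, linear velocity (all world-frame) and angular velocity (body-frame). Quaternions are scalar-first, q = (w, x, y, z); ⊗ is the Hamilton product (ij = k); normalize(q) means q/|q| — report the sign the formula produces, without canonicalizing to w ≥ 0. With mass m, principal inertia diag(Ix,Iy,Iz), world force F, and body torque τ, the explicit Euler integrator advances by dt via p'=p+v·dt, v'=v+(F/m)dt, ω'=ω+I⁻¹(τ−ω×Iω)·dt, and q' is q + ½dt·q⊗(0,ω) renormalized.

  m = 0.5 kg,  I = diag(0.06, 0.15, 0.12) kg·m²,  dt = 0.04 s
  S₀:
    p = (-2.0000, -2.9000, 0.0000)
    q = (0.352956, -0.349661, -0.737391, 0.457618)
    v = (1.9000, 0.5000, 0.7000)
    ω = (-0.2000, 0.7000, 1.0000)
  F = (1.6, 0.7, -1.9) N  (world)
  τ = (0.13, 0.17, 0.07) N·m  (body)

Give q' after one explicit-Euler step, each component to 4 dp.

Hamilton product q⊗(0,ω) = (-0.0113765, -1.1283148, 0.5052066, -0.0392849)
q' = normalize(q + ½dt·q⊗(0,ω)) = (0.3526, -0.3721, -0.7271, 0.4567)

q' = (0.3526, -0.3721, -0.7271, 0.4567)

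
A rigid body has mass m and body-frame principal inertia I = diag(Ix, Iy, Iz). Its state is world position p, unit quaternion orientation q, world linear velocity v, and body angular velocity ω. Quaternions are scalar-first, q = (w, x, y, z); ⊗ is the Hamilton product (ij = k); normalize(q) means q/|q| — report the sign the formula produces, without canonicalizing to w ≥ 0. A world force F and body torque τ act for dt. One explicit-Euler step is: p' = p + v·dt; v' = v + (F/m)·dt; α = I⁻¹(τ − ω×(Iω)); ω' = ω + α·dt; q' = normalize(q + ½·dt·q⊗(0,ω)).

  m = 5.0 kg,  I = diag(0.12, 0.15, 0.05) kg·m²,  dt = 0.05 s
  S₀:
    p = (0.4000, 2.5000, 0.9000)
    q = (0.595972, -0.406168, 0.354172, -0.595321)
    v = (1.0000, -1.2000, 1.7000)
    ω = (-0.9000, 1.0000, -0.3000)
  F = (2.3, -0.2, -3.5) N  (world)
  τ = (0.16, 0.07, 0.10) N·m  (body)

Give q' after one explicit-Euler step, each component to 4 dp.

q⊗(0,ω) = (-0.8983195, -0.0473054, 1.0099105, -0.2662048)
updated quaternion q' = (0.5732, -0.4071, 0.3792, -0.6016)

q' = (0.5732, -0.4071, 0.3792, -0.6016)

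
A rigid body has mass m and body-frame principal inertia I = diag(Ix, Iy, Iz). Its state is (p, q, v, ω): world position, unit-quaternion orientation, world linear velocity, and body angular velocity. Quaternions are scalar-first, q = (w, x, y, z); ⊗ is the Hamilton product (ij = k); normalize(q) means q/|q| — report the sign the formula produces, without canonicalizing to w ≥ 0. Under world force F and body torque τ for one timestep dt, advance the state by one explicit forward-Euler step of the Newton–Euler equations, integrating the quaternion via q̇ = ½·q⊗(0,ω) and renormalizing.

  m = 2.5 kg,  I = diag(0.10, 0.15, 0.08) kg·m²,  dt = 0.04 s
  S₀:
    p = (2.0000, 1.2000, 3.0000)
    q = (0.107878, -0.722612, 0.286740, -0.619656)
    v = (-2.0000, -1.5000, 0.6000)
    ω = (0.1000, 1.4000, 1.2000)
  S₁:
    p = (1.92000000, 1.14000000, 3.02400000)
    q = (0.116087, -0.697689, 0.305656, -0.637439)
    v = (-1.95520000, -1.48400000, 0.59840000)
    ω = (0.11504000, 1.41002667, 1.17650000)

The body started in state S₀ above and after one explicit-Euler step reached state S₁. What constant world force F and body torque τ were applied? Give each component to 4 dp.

F = (2.8000, 1.0000, -0.1000)
τ = (-0.0800, 0.0400, -0.0400)

ω₁ − ω₀ = (0.01504000, 0.01002667, -0.02350000)
gyro term ω₀×Iω₀ = (-0.1176, 0.0024, 0.0070)
τ = I·(Δω/dt) + ω₀×(Iω₀) = (-0.0800, 0.0400, -0.0400)
velocity change Δv = (0.04480000, 0.01600000, -0.00160000)
m·(v₁−v₀)/dt = (2.8000, 1.0000, -0.1000)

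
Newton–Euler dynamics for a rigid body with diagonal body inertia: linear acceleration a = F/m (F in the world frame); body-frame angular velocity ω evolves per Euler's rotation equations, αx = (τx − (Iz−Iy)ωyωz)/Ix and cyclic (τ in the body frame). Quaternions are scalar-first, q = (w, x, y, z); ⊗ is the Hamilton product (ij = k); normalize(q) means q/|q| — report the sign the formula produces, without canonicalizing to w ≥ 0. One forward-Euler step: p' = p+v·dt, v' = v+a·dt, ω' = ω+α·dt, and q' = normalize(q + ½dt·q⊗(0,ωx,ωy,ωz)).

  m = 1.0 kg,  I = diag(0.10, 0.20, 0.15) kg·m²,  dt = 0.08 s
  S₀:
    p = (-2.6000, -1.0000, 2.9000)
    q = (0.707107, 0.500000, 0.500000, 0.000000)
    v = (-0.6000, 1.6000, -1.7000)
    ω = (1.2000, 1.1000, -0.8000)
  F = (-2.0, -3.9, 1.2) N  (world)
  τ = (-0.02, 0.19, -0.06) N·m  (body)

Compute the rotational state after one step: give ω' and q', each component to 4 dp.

(τ − ω×Iω)/I = (-0.6400, 0.7100, -1.2800)
new body rate ω' = (1.1488, 1.1568, -0.9024)
q⊗(0,ω) = (-1.1500000, 0.4485284, 1.1778177, -0.6156856)
updated quaternion q' = (0.6594, 0.5166, 0.5457, -0.0246)

ω' = (1.1488, 1.1568, -0.9024)
q' = (0.6594, 0.5166, 0.5457, -0.0246)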